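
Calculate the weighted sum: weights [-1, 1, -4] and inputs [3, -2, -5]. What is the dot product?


Element-wise products:
-1 * 3 = -3
1 * -2 = -2
-4 * -5 = 20
Sum = -3 + -2 + 20
= 15

15


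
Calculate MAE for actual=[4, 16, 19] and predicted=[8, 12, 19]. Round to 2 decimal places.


Absolute errors: [4, 4, 0]
Sum of absolute errors = 8
MAE = 8 / 3 = 2.67

2.67


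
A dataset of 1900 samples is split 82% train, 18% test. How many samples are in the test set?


Train samples = 1900 * 82% = 1558
Test samples = 1900 - 1558
= 342

342


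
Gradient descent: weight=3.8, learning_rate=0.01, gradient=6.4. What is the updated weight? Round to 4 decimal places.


w_new = w_old - lr * gradient
= 3.8 - 0.01 * 6.4
= 3.8 - (0.064)
= 3.7360

3.7360


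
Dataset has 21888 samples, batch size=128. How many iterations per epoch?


Iterations per epoch = dataset_size / batch_size
= 21888 / 128
= 171

171


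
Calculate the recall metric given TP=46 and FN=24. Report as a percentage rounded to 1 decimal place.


Recall = TP / (TP + FN) * 100
= 46 / (46 + 24)
= 46 / 70
= 0.6571
= 65.7%

65.7


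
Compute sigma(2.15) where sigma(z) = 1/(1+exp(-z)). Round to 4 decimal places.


sigmoid(z) = 1 / (1 + exp(-z))
exp(-(2.15)) = exp(-2.15) = 0.1165
1 + 0.1165 = 1.1165
1 / 1.1165 = 0.8957

0.8957


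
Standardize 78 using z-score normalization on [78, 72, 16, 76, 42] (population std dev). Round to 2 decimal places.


Mean = (78 + 72 + 16 + 76 + 42) / 5 = 56.8
Variance = sum((x_i - mean)^2) / n = 586.56
Std = sqrt(586.56) = 24.219
Z = (x - mean) / std
= (78 - 56.8) / 24.219
= 21.2 / 24.219
= 0.88

0.88


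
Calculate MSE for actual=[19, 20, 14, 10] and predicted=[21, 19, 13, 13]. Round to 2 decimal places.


Differences: [-2, 1, 1, -3]
Squared errors: [4, 1, 1, 9]
Sum of squared errors = 15
MSE = 15 / 4 = 3.75

3.75


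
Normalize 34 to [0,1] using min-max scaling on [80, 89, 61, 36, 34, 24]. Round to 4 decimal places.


Min = 24, Max = 89
Range = 89 - 24 = 65
Scaled = (x - min) / (max - min)
= (34 - 24) / 65
= 10 / 65
= 0.1538

0.1538


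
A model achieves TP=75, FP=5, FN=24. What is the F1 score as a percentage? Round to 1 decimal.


Precision = TP / (TP + FP) = 75 / 80 = 0.9375
Recall = TP / (TP + FN) = 75 / 99 = 0.7576
F1 = 2 * P * R / (P + R)
= 2 * 0.9375 * 0.7576 / (0.9375 + 0.7576)
= 1.4205 / 1.6951
= 0.838
As percentage: 83.8%

83.8


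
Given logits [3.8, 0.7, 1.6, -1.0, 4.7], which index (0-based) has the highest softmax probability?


Softmax is a monotonic transformation, so it preserves the argmax.
We need to find the index of the maximum logit.
Index 0: 3.8
Index 1: 0.7
Index 2: 1.6
Index 3: -1.0
Index 4: 4.7
Maximum logit = 4.7 at index 4

4


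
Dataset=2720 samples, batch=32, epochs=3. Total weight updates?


Iterations per epoch = 2720 / 32 = 85
Total updates = iterations_per_epoch * epochs
= 85 * 3
= 255

255


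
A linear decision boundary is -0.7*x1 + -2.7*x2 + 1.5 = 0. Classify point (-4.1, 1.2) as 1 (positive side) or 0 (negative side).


Compute -0.7 * -4.1 + -2.7 * 1.2 + 1.5
= 2.87 + -3.24 + 1.5
= 1.13
Since 1.13 >= 0, the point is on the positive side.

1


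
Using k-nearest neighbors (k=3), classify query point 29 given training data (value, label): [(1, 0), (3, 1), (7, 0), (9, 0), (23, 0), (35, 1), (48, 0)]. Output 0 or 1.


Distances from query 29:
Point 23 (class 0): distance = 6
Point 35 (class 1): distance = 6
Point 48 (class 0): distance = 19
K=3 nearest neighbors: classes = [0, 1, 0]
Votes for class 1: 1 / 3
Majority vote => class 0

0


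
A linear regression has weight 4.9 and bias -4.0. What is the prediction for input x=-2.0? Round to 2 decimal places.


y = 4.9 * -2.0 + (-4.0)
= -9.8 + (-4.0)
= -13.80

-13.80


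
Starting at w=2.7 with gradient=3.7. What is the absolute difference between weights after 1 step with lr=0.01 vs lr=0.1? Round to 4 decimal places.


With lr=0.01: w_new = 2.7 - 0.01 * 3.7 = 2.663
With lr=0.1: w_new = 2.7 - 0.1 * 3.7 = 2.33
Absolute difference = |2.663 - 2.33|
= 0.3330

0.3330


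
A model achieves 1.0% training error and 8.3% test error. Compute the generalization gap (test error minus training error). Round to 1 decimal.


Generalization gap = test_error - train_error
= 8.3 - 1.0
= 7.3%
A moderate gap.

7.3


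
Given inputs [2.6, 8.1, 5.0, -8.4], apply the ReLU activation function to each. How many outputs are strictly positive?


ReLU(x) = max(0, x) for each element:
ReLU(2.6) = 2.6
ReLU(8.1) = 8.1
ReLU(5.0) = 5.0
ReLU(-8.4) = 0
Active neurons (>0): 3

3


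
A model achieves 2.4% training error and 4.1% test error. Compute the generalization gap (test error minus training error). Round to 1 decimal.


Generalization gap = test_error - train_error
= 4.1 - 2.4
= 1.7%
A small gap suggests good generalization.

1.7


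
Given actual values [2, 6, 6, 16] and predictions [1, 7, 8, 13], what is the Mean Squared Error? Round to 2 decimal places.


Differences: [1, -1, -2, 3]
Squared errors: [1, 1, 4, 9]
Sum of squared errors = 15
MSE = 15 / 4 = 3.75

3.75


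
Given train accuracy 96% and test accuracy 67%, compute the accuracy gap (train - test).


Gap = train_accuracy - test_accuracy
= 96 - 67
= 29%
This large gap strongly indicates overfitting.

29


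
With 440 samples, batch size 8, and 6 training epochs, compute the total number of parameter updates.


Iterations per epoch = 440 / 8 = 55
Total updates = iterations_per_epoch * epochs
= 55 * 6
= 330

330


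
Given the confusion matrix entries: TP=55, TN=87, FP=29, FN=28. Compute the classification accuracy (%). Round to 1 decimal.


Accuracy = (TP + TN) / (TP + TN + FP + FN) * 100
= (55 + 87) / (55 + 87 + 29 + 28)
= 142 / 199
= 0.7136
= 71.4%

71.4


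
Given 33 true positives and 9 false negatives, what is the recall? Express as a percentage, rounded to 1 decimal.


Recall = TP / (TP + FN) * 100
= 33 / (33 + 9)
= 33 / 42
= 0.7857
= 78.6%

78.6


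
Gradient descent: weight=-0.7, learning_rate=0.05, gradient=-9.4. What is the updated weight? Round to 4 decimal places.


w_new = w_old - lr * gradient
= -0.7 - 0.05 * -9.4
= -0.7 - (-0.47)
= -0.2300

-0.2300


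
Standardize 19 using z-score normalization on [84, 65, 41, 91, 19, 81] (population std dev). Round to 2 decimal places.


Mean = (84 + 65 + 41 + 91 + 19 + 81) / 6 = 63.5
Variance = sum((x_i - mean)^2) / n = 661.9167
Std = sqrt(661.9167) = 25.7277
Z = (x - mean) / std
= (19 - 63.5) / 25.7277
= -44.5 / 25.7277
= -1.73

-1.73


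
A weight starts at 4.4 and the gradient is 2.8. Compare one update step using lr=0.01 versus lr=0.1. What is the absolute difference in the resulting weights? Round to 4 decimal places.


With lr=0.01: w_new = 4.4 - 0.01 * 2.8 = 4.372
With lr=0.1: w_new = 4.4 - 0.1 * 2.8 = 4.12
Absolute difference = |4.372 - 4.12|
= 0.2520

0.2520


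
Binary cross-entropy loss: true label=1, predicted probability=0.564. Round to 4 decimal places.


For y=1: Loss = -log(p)
= -log(0.564)
= -(-0.5727)
= 0.5727

0.5727


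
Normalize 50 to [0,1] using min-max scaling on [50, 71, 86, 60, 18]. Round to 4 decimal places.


Min = 18, Max = 86
Range = 86 - 18 = 68
Scaled = (x - min) / (max - min)
= (50 - 18) / 68
= 32 / 68
= 0.4706

0.4706


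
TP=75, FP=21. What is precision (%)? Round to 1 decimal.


Precision = TP / (TP + FP) * 100
= 75 / (75 + 21)
= 75 / 96
= 0.7812
= 78.1%

78.1


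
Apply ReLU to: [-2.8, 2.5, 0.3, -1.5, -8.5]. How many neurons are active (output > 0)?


ReLU(x) = max(0, x) for each element:
ReLU(-2.8) = 0
ReLU(2.5) = 2.5
ReLU(0.3) = 0.3
ReLU(-1.5) = 0
ReLU(-8.5) = 0
Active neurons (>0): 2

2


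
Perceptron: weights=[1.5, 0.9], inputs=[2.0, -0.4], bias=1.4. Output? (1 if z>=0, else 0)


z = w . x + b
= 1.5*2.0 + 0.9*-0.4 + 1.4
= 3.0 + -0.36 + 1.4
= 2.64 + 1.4
= 4.04
Since z = 4.04 >= 0, output = 1

1


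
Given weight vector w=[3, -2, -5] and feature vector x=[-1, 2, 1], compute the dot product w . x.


Element-wise products:
3 * -1 = -3
-2 * 2 = -4
-5 * 1 = -5
Sum = -3 + -4 + -5
= -12

-12


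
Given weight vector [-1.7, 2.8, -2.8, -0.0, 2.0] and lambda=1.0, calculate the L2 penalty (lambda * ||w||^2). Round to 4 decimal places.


Squaring each weight:
(-1.7)^2 = 2.89
2.8^2 = 7.84
(-2.8)^2 = 7.84
(-0.0)^2 = 0.0
2.0^2 = 4.0
Sum of squares = 22.57
Penalty = 1.0 * 22.57 = 22.5700

22.5700


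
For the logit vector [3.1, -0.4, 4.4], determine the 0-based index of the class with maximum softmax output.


Softmax is a monotonic transformation, so it preserves the argmax.
We need to find the index of the maximum logit.
Index 0: 3.1
Index 1: -0.4
Index 2: 4.4
Maximum logit = 4.4 at index 2

2


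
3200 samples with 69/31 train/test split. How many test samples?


Train samples = 3200 * 69% = 2208
Test samples = 3200 - 2208
= 992

992


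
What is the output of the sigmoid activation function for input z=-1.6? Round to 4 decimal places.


sigmoid(z) = 1 / (1 + exp(-z))
exp(-(-1.6)) = exp(1.6) = 4.953
1 + 4.953 = 5.953
1 / 5.953 = 0.1680

0.1680


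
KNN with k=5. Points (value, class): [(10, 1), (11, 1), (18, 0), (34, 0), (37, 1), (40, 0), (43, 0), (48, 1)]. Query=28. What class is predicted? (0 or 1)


Distances from query 28:
Point 34 (class 0): distance = 6
Point 37 (class 1): distance = 9
Point 18 (class 0): distance = 10
Point 40 (class 0): distance = 12
Point 43 (class 0): distance = 15
K=5 nearest neighbors: classes = [0, 1, 0, 0, 0]
Votes for class 1: 1 / 5
Majority vote => class 0

0


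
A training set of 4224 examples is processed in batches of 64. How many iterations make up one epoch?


Iterations per epoch = dataset_size / batch_size
= 4224 / 64
= 66

66


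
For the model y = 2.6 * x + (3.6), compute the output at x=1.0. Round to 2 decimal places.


y = 2.6 * 1.0 + (3.6)
= 2.6 + (3.6)
= 6.20

6.20


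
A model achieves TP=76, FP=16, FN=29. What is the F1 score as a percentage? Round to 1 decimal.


Precision = TP / (TP + FP) = 76 / 92 = 0.8261
Recall = TP / (TP + FN) = 76 / 105 = 0.7238
F1 = 2 * P * R / (P + R)
= 2 * 0.8261 * 0.7238 / (0.8261 + 0.7238)
= 1.1959 / 1.5499
= 0.7716
As percentage: 77.2%

77.2


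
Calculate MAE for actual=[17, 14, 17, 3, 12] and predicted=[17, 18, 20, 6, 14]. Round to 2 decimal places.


Absolute errors: [0, 4, 3, 3, 2]
Sum of absolute errors = 12
MAE = 12 / 5 = 2.40

2.40


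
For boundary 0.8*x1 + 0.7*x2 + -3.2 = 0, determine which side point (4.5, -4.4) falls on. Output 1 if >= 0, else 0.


Compute 0.8 * 4.5 + 0.7 * -4.4 + -3.2
= 3.6 + -3.08 + -3.2
= -2.68
Since -2.68 < 0, the point is on the negative side.

0


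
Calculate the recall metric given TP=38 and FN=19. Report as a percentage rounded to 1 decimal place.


Recall = TP / (TP + FN) * 100
= 38 / (38 + 19)
= 38 / 57
= 0.6667
= 66.7%

66.7


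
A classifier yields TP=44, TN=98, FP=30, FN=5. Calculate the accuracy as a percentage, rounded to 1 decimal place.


Accuracy = (TP + TN) / (TP + TN + FP + FN) * 100
= (44 + 98) / (44 + 98 + 30 + 5)
= 142 / 177
= 0.8023
= 80.2%

80.2


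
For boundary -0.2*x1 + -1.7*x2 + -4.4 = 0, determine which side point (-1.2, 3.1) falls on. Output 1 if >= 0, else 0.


Compute -0.2 * -1.2 + -1.7 * 3.1 + -4.4
= 0.24 + -5.27 + -4.4
= -9.43
Since -9.43 < 0, the point is on the negative side.

0


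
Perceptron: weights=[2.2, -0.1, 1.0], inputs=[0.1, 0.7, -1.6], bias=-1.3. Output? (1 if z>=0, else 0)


z = w . x + b
= 2.2*0.1 + -0.1*0.7 + 1.0*-1.6 + -1.3
= 0.22 + -0.07 + -1.6 + -1.3
= -1.45 + -1.3
= -2.75
Since z = -2.75 < 0, output = 0

0


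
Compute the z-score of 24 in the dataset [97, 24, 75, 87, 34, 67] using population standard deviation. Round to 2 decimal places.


Mean = (97 + 24 + 75 + 87 + 34 + 67) / 6 = 64.0
Variance = sum((x_i - mean)^2) / n = 708.0
Std = sqrt(708.0) = 26.6083
Z = (x - mean) / std
= (24 - 64.0) / 26.6083
= -40.0 / 26.6083
= -1.50

-1.50


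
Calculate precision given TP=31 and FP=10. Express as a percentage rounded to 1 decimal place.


Precision = TP / (TP + FP) * 100
= 31 / (31 + 10)
= 31 / 41
= 0.7561
= 75.6%

75.6


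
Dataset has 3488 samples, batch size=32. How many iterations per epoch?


Iterations per epoch = dataset_size / batch_size
= 3488 / 32
= 109

109


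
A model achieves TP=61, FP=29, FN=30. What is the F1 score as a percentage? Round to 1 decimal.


Precision = TP / (TP + FP) = 61 / 90 = 0.6778
Recall = TP / (TP + FN) = 61 / 91 = 0.6703
F1 = 2 * P * R / (P + R)
= 2 * 0.6778 * 0.6703 / (0.6778 + 0.6703)
= 0.9087 / 1.3481
= 0.674
As percentage: 67.4%

67.4


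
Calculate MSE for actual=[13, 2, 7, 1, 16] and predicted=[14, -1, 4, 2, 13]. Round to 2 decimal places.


Differences: [-1, 3, 3, -1, 3]
Squared errors: [1, 9, 9, 1, 9]
Sum of squared errors = 29
MSE = 29 / 5 = 5.80

5.80


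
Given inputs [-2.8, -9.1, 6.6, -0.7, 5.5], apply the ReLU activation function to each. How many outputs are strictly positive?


ReLU(x) = max(0, x) for each element:
ReLU(-2.8) = 0
ReLU(-9.1) = 0
ReLU(6.6) = 6.6
ReLU(-0.7) = 0
ReLU(5.5) = 5.5
Active neurons (>0): 2

2


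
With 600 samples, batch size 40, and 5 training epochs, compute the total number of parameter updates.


Iterations per epoch = 600 / 40 = 15
Total updates = iterations_per_epoch * epochs
= 15 * 5
= 75

75


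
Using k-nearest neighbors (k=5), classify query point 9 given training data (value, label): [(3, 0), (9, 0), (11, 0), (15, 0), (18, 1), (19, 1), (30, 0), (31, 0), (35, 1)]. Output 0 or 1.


Distances from query 9:
Point 9 (class 0): distance = 0
Point 11 (class 0): distance = 2
Point 3 (class 0): distance = 6
Point 15 (class 0): distance = 6
Point 18 (class 1): distance = 9
K=5 nearest neighbors: classes = [0, 0, 0, 0, 1]
Votes for class 1: 1 / 5
Majority vote => class 0

0


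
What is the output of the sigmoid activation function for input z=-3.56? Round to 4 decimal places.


sigmoid(z) = 1 / (1 + exp(-z))
exp(-(-3.56)) = exp(3.56) = 35.1632
1 + 35.1632 = 36.1632
1 / 36.1632 = 0.0277

0.0277


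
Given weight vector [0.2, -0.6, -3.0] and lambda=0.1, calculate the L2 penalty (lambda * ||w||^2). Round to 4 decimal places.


Squaring each weight:
0.2^2 = 0.04
(-0.6)^2 = 0.36
(-3.0)^2 = 9.0
Sum of squares = 9.4
Penalty = 0.1 * 9.4 = 0.9400

0.9400


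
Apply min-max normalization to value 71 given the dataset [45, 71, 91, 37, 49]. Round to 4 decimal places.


Min = 37, Max = 91
Range = 91 - 37 = 54
Scaled = (x - min) / (max - min)
= (71 - 37) / 54
= 34 / 54
= 0.6296

0.6296


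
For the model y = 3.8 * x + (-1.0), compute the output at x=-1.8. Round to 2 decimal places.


y = 3.8 * -1.8 + (-1.0)
= -6.84 + (-1.0)
= -7.84

-7.84


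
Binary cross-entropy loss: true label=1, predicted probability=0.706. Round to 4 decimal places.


For y=1: Loss = -log(p)
= -log(0.706)
= -(-0.3481)
= 0.3481

0.3481


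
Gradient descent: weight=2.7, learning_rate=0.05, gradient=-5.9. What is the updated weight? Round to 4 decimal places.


w_new = w_old - lr * gradient
= 2.7 - 0.05 * -5.9
= 2.7 - (-0.295)
= 2.9950

2.9950


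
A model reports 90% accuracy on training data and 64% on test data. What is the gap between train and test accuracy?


Gap = train_accuracy - test_accuracy
= 90 - 64
= 26%
This large gap strongly indicates overfitting.

26


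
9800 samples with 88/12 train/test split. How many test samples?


Train samples = 9800 * 88% = 8624
Test samples = 9800 - 8624
= 1176

1176


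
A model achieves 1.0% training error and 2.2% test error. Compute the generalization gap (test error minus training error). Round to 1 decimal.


Generalization gap = test_error - train_error
= 2.2 - 1.0
= 1.2%
A small gap suggests good generalization.

1.2


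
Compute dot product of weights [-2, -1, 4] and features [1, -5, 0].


Element-wise products:
-2 * 1 = -2
-1 * -5 = 5
4 * 0 = 0
Sum = -2 + 5 + 0
= 3

3


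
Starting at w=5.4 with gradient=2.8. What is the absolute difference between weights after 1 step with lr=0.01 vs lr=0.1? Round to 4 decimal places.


With lr=0.01: w_new = 5.4 - 0.01 * 2.8 = 5.372
With lr=0.1: w_new = 5.4 - 0.1 * 2.8 = 5.12
Absolute difference = |5.372 - 5.12|
= 0.2520

0.2520


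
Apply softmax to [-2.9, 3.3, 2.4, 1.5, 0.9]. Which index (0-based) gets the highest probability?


Softmax is a monotonic transformation, so it preserves the argmax.
We need to find the index of the maximum logit.
Index 0: -2.9
Index 1: 3.3
Index 2: 2.4
Index 3: 1.5
Index 4: 0.9
Maximum logit = 3.3 at index 1

1


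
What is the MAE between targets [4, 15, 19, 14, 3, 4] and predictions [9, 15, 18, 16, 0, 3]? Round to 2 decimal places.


Absolute errors: [5, 0, 1, 2, 3, 1]
Sum of absolute errors = 12
MAE = 12 / 6 = 2.00

2.00


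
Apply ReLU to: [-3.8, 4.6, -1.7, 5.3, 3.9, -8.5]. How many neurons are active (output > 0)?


ReLU(x) = max(0, x) for each element:
ReLU(-3.8) = 0
ReLU(4.6) = 4.6
ReLU(-1.7) = 0
ReLU(5.3) = 5.3
ReLU(3.9) = 3.9
ReLU(-8.5) = 0
Active neurons (>0): 3

3


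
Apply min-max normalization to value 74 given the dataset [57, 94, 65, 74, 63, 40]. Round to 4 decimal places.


Min = 40, Max = 94
Range = 94 - 40 = 54
Scaled = (x - min) / (max - min)
= (74 - 40) / 54
= 34 / 54
= 0.6296

0.6296


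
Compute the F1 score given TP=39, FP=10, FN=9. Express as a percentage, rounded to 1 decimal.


Precision = TP / (TP + FP) = 39 / 49 = 0.7959
Recall = TP / (TP + FN) = 39 / 48 = 0.8125
F1 = 2 * P * R / (P + R)
= 2 * 0.7959 * 0.8125 / (0.7959 + 0.8125)
= 1.2934 / 1.6084
= 0.8041
As percentage: 80.4%

80.4


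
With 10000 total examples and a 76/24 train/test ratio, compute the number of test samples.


Train samples = 10000 * 76% = 7600
Test samples = 10000 - 7600
= 2400

2400


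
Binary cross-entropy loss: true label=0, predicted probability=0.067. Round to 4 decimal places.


For y=0: Loss = -log(1-p)
= -log(1 - 0.067)
= -log(0.933)
= -(-0.0694)
= 0.0694

0.0694


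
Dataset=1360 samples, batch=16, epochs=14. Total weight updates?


Iterations per epoch = 1360 / 16 = 85
Total updates = iterations_per_epoch * epochs
= 85 * 14
= 1190

1190


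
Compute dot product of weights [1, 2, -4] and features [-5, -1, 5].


Element-wise products:
1 * -5 = -5
2 * -1 = -2
-4 * 5 = -20
Sum = -5 + -2 + -20
= -27

-27


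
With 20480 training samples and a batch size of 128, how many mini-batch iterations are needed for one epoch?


Iterations per epoch = dataset_size / batch_size
= 20480 / 128
= 160

160


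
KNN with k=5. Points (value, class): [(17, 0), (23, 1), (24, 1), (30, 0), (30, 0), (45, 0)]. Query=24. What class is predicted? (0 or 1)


Distances from query 24:
Point 24 (class 1): distance = 0
Point 23 (class 1): distance = 1
Point 30 (class 0): distance = 6
Point 30 (class 0): distance = 6
Point 17 (class 0): distance = 7
K=5 nearest neighbors: classes = [1, 1, 0, 0, 0]
Votes for class 1: 2 / 5
Majority vote => class 0

0


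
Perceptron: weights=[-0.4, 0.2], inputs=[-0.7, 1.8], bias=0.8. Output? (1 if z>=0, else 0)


z = w . x + b
= -0.4*-0.7 + 0.2*1.8 + 0.8
= 0.28 + 0.36 + 0.8
= 0.64 + 0.8
= 1.44
Since z = 1.44 >= 0, output = 1

1


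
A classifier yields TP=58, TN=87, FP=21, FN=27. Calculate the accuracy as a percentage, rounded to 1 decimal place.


Accuracy = (TP + TN) / (TP + TN + FP + FN) * 100
= (58 + 87) / (58 + 87 + 21 + 27)
= 145 / 193
= 0.7513
= 75.1%

75.1


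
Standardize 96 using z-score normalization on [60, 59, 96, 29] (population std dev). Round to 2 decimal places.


Mean = (60 + 59 + 96 + 29) / 4 = 61.0
Variance = sum((x_i - mean)^2) / n = 563.5
Std = sqrt(563.5) = 23.7382
Z = (x - mean) / std
= (96 - 61.0) / 23.7382
= 35.0 / 23.7382
= 1.47

1.47


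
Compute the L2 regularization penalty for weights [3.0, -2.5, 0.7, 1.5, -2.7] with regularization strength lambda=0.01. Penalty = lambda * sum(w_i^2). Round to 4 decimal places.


Squaring each weight:
3.0^2 = 9.0
(-2.5)^2 = 6.25
0.7^2 = 0.49
1.5^2 = 2.25
(-2.7)^2 = 7.29
Sum of squares = 25.28
Penalty = 0.01 * 25.28 = 0.2528

0.2528


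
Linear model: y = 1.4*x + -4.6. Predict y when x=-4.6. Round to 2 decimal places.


y = 1.4 * -4.6 + (-4.6)
= -6.44 + (-4.6)
= -11.04

-11.04


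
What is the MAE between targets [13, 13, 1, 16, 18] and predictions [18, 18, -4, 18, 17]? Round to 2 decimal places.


Absolute errors: [5, 5, 5, 2, 1]
Sum of absolute errors = 18
MAE = 18 / 5 = 3.60

3.60


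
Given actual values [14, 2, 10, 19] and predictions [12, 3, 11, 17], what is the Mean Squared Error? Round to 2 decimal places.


Differences: [2, -1, -1, 2]
Squared errors: [4, 1, 1, 4]
Sum of squared errors = 10
MSE = 10 / 4 = 2.50

2.50


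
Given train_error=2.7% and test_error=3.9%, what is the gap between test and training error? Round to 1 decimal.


Generalization gap = test_error - train_error
= 3.9 - 2.7
= 1.2%
A small gap suggests good generalization.

1.2


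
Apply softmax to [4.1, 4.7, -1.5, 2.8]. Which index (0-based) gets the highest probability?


Softmax is a monotonic transformation, so it preserves the argmax.
We need to find the index of the maximum logit.
Index 0: 4.1
Index 1: 4.7
Index 2: -1.5
Index 3: 2.8
Maximum logit = 4.7 at index 1

1


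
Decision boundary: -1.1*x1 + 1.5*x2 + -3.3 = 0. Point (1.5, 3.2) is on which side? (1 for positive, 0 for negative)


Compute -1.1 * 1.5 + 1.5 * 3.2 + -3.3
= -1.65 + 4.8 + -3.3
= -0.15
Since -0.15 < 0, the point is on the negative side.

0


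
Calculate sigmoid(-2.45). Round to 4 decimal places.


sigmoid(z) = 1 / (1 + exp(-z))
exp(-(-2.45)) = exp(2.45) = 11.5883
1 + 11.5883 = 12.5883
1 / 12.5883 = 0.0794

0.0794


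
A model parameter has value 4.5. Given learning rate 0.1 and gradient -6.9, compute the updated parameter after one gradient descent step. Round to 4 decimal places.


w_new = w_old - lr * gradient
= 4.5 - 0.1 * -6.9
= 4.5 - (-0.69)
= 5.1900

5.1900


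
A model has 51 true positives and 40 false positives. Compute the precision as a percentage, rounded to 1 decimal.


Precision = TP / (TP + FP) * 100
= 51 / (51 + 40)
= 51 / 91
= 0.5604
= 56.0%

56.0


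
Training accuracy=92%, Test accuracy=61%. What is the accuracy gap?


Gap = train_accuracy - test_accuracy
= 92 - 61
= 31%
This large gap strongly indicates overfitting.

31


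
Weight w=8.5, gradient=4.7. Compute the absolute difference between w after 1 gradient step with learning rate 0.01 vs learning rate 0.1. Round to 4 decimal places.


With lr=0.01: w_new = 8.5 - 0.01 * 4.7 = 8.453
With lr=0.1: w_new = 8.5 - 0.1 * 4.7 = 8.03
Absolute difference = |8.453 - 8.03|
= 0.4230

0.4230


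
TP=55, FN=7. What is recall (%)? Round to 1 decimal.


Recall = TP / (TP + FN) * 100
= 55 / (55 + 7)
= 55 / 62
= 0.8871
= 88.7%

88.7


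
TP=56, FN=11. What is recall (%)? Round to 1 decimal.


Recall = TP / (TP + FN) * 100
= 56 / (56 + 11)
= 56 / 67
= 0.8358
= 83.6%

83.6


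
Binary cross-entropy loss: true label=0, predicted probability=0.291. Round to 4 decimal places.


For y=0: Loss = -log(1-p)
= -log(1 - 0.291)
= -log(0.709)
= -(-0.3439)
= 0.3439

0.3439


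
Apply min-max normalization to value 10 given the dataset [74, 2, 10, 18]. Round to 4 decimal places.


Min = 2, Max = 74
Range = 74 - 2 = 72
Scaled = (x - min) / (max - min)
= (10 - 2) / 72
= 8 / 72
= 0.1111

0.1111


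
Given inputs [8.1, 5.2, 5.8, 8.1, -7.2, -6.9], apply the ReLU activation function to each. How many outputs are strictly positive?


ReLU(x) = max(0, x) for each element:
ReLU(8.1) = 8.1
ReLU(5.2) = 5.2
ReLU(5.8) = 5.8
ReLU(8.1) = 8.1
ReLU(-7.2) = 0
ReLU(-6.9) = 0
Active neurons (>0): 4

4


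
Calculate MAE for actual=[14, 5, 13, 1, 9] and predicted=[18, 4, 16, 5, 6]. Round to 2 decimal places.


Absolute errors: [4, 1, 3, 4, 3]
Sum of absolute errors = 15
MAE = 15 / 5 = 3.00

3.00


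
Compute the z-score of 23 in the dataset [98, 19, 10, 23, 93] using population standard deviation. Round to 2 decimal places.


Mean = (98 + 19 + 10 + 23 + 93) / 5 = 48.6
Variance = sum((x_i - mean)^2) / n = 1486.64
Std = sqrt(1486.64) = 38.557
Z = (x - mean) / std
= (23 - 48.6) / 38.557
= -25.6 / 38.557
= -0.66

-0.66


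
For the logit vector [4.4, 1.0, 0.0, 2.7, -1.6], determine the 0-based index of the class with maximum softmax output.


Softmax is a monotonic transformation, so it preserves the argmax.
We need to find the index of the maximum logit.
Index 0: 4.4
Index 1: 1.0
Index 2: 0.0
Index 3: 2.7
Index 4: -1.6
Maximum logit = 4.4 at index 0

0


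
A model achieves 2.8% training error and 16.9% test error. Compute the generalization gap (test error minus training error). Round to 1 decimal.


Generalization gap = test_error - train_error
= 16.9 - 2.8
= 14.1%
A large gap suggests overfitting.

14.1


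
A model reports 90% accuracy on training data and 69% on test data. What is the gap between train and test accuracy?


Gap = train_accuracy - test_accuracy
= 90 - 69
= 21%
This large gap strongly indicates overfitting.

21


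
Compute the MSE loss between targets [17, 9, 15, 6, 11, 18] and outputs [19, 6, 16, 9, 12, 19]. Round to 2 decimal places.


Differences: [-2, 3, -1, -3, -1, -1]
Squared errors: [4, 9, 1, 9, 1, 1]
Sum of squared errors = 25
MSE = 25 / 6 = 4.17

4.17


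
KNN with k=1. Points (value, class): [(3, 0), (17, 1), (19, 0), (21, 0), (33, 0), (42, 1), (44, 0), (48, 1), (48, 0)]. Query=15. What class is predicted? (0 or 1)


Distances from query 15:
Point 17 (class 1): distance = 2
K=1 nearest neighbors: classes = [1]
Votes for class 1: 1 / 1
Majority vote => class 1

1


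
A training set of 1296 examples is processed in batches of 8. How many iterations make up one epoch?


Iterations per epoch = dataset_size / batch_size
= 1296 / 8
= 162

162


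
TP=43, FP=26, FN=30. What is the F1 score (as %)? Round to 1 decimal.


Precision = TP / (TP + FP) = 43 / 69 = 0.6232
Recall = TP / (TP + FN) = 43 / 73 = 0.589
F1 = 2 * P * R / (P + R)
= 2 * 0.6232 * 0.589 / (0.6232 + 0.589)
= 0.7342 / 1.2122
= 0.6056
As percentage: 60.6%

60.6


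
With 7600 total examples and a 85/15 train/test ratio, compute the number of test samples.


Train samples = 7600 * 85% = 6460
Test samples = 7600 - 6460
= 1140

1140


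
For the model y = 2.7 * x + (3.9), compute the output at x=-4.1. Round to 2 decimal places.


y = 2.7 * -4.1 + (3.9)
= -11.07 + (3.9)
= -7.17

-7.17


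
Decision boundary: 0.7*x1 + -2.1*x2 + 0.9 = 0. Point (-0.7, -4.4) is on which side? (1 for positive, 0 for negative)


Compute 0.7 * -0.7 + -2.1 * -4.4 + 0.9
= -0.49 + 9.24 + 0.9
= 9.65
Since 9.65 >= 0, the point is on the positive side.

1


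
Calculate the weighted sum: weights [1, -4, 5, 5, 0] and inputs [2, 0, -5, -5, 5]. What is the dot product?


Element-wise products:
1 * 2 = 2
-4 * 0 = 0
5 * -5 = -25
5 * -5 = -25
0 * 5 = 0
Sum = 2 + 0 + -25 + -25 + 0
= -48

-48


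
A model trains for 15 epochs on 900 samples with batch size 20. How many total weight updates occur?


Iterations per epoch = 900 / 20 = 45
Total updates = iterations_per_epoch * epochs
= 45 * 15
= 675

675


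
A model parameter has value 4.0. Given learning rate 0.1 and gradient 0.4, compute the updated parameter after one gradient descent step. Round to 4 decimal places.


w_new = w_old - lr * gradient
= 4.0 - 0.1 * 0.4
= 4.0 - (0.04)
= 3.9600

3.9600


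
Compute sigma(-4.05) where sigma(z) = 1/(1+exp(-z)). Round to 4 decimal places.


sigmoid(z) = 1 / (1 + exp(-z))
exp(-(-4.05)) = exp(4.05) = 57.3975
1 + 57.3975 = 58.3975
1 / 58.3975 = 0.0171

0.0171


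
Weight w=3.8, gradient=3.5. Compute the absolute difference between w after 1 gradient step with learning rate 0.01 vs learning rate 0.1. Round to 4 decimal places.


With lr=0.01: w_new = 3.8 - 0.01 * 3.5 = 3.765
With lr=0.1: w_new = 3.8 - 0.1 * 3.5 = 3.45
Absolute difference = |3.765 - 3.45|
= 0.3150

0.3150


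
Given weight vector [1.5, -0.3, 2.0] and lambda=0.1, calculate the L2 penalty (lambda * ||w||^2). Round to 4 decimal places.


Squaring each weight:
1.5^2 = 2.25
(-0.3)^2 = 0.09
2.0^2 = 4.0
Sum of squares = 6.34
Penalty = 0.1 * 6.34 = 0.6340

0.6340


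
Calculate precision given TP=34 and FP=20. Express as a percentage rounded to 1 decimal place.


Precision = TP / (TP + FP) * 100
= 34 / (34 + 20)
= 34 / 54
= 0.6296
= 63.0%

63.0


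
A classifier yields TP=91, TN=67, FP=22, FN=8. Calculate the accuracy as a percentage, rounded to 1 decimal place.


Accuracy = (TP + TN) / (TP + TN + FP + FN) * 100
= (91 + 67) / (91 + 67 + 22 + 8)
= 158 / 188
= 0.8404
= 84.0%

84.0


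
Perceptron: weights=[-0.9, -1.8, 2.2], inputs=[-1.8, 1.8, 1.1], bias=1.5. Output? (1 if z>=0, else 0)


z = w . x + b
= -0.9*-1.8 + -1.8*1.8 + 2.2*1.1 + 1.5
= 1.62 + -3.24 + 2.42 + 1.5
= 0.8 + 1.5
= 2.3
Since z = 2.3 >= 0, output = 1

1


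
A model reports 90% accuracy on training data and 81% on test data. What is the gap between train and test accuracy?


Gap = train_accuracy - test_accuracy
= 90 - 81
= 9%
This moderate gap may indicate mild overfitting.

9


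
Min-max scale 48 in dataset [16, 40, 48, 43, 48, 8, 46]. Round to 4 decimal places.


Min = 8, Max = 48
Range = 48 - 8 = 40
Scaled = (x - min) / (max - min)
= (48 - 8) / 40
= 40 / 40
= 1.0000

1.0000


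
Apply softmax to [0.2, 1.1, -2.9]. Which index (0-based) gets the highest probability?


Softmax is a monotonic transformation, so it preserves the argmax.
We need to find the index of the maximum logit.
Index 0: 0.2
Index 1: 1.1
Index 2: -2.9
Maximum logit = 1.1 at index 1

1


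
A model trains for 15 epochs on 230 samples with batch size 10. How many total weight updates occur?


Iterations per epoch = 230 / 10 = 23
Total updates = iterations_per_epoch * epochs
= 23 * 15
= 345

345


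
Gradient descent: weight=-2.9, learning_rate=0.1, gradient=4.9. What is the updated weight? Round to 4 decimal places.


w_new = w_old - lr * gradient
= -2.9 - 0.1 * 4.9
= -2.9 - (0.49)
= -3.3900

-3.3900


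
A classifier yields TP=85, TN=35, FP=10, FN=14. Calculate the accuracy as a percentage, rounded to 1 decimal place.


Accuracy = (TP + TN) / (TP + TN + FP + FN) * 100
= (85 + 35) / (85 + 35 + 10 + 14)
= 120 / 144
= 0.8333
= 83.3%

83.3


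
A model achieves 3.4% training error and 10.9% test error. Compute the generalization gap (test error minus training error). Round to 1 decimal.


Generalization gap = test_error - train_error
= 10.9 - 3.4
= 7.5%
A moderate gap.

7.5


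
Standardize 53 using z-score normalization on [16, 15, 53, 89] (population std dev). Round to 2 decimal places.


Mean = (16 + 15 + 53 + 89) / 4 = 43.25
Variance = sum((x_i - mean)^2) / n = 932.1875
Std = sqrt(932.1875) = 30.5317
Z = (x - mean) / std
= (53 - 43.25) / 30.5317
= 9.75 / 30.5317
= 0.32

0.32


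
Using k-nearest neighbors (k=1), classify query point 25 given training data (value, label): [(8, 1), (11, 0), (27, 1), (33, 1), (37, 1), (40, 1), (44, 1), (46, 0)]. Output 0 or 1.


Distances from query 25:
Point 27 (class 1): distance = 2
K=1 nearest neighbors: classes = [1]
Votes for class 1: 1 / 1
Majority vote => class 1

1


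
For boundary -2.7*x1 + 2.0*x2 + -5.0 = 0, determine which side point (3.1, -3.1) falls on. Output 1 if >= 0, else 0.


Compute -2.7 * 3.1 + 2.0 * -3.1 + -5.0
= -8.37 + -6.2 + -5.0
= -19.57
Since -19.57 < 0, the point is on the negative side.

0


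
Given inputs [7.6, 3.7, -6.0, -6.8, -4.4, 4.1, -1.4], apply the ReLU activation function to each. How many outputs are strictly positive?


ReLU(x) = max(0, x) for each element:
ReLU(7.6) = 7.6
ReLU(3.7) = 3.7
ReLU(-6.0) = 0
ReLU(-6.8) = 0
ReLU(-4.4) = 0
ReLU(4.1) = 4.1
ReLU(-1.4) = 0
Active neurons (>0): 3

3


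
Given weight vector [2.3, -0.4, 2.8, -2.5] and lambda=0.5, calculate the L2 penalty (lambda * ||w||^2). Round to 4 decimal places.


Squaring each weight:
2.3^2 = 5.29
(-0.4)^2 = 0.16
2.8^2 = 7.84
(-2.5)^2 = 6.25
Sum of squares = 19.54
Penalty = 0.5 * 19.54 = 9.7700

9.7700


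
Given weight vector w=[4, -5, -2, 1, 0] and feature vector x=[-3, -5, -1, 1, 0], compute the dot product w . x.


Element-wise products:
4 * -3 = -12
-5 * -5 = 25
-2 * -1 = 2
1 * 1 = 1
0 * 0 = 0
Sum = -12 + 25 + 2 + 1 + 0
= 16

16


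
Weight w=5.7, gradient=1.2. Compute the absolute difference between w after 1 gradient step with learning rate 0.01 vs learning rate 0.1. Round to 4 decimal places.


With lr=0.01: w_new = 5.7 - 0.01 * 1.2 = 5.688
With lr=0.1: w_new = 5.7 - 0.1 * 1.2 = 5.58
Absolute difference = |5.688 - 5.58|
= 0.1080

0.1080


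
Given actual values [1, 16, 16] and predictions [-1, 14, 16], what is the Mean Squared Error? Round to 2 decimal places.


Differences: [2, 2, 0]
Squared errors: [4, 4, 0]
Sum of squared errors = 8
MSE = 8 / 3 = 2.67

2.67


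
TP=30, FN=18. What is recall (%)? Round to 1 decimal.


Recall = TP / (TP + FN) * 100
= 30 / (30 + 18)
= 30 / 48
= 0.625
= 62.5%

62.5


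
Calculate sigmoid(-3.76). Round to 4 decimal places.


sigmoid(z) = 1 / (1 + exp(-z))
exp(-(-3.76)) = exp(3.76) = 42.9484
1 + 42.9484 = 43.9484
1 / 43.9484 = 0.0228

0.0228


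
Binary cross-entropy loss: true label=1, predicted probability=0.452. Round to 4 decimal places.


For y=1: Loss = -log(p)
= -log(0.452)
= -(-0.7941)
= 0.7941

0.7941


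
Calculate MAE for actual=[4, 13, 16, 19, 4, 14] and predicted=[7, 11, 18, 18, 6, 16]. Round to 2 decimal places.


Absolute errors: [3, 2, 2, 1, 2, 2]
Sum of absolute errors = 12
MAE = 12 / 6 = 2.00

2.00


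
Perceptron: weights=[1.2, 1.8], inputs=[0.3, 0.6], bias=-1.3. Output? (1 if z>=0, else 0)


z = w . x + b
= 1.2*0.3 + 1.8*0.6 + -1.3
= 0.36 + 1.08 + -1.3
= 1.44 + -1.3
= 0.14
Since z = 0.14 >= 0, output = 1

1


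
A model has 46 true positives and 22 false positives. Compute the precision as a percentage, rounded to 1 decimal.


Precision = TP / (TP + FP) * 100
= 46 / (46 + 22)
= 46 / 68
= 0.6765
= 67.6%

67.6


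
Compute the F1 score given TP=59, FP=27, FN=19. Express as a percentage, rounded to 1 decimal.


Precision = TP / (TP + FP) = 59 / 86 = 0.686
Recall = TP / (TP + FN) = 59 / 78 = 0.7564
F1 = 2 * P * R / (P + R)
= 2 * 0.686 * 0.7564 / (0.686 + 0.7564)
= 1.0379 / 1.4425
= 0.7195
As percentage: 72.0%

72.0


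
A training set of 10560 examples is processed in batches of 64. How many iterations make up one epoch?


Iterations per epoch = dataset_size / batch_size
= 10560 / 64
= 165

165


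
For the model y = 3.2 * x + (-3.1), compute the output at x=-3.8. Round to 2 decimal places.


y = 3.2 * -3.8 + (-3.1)
= -12.16 + (-3.1)
= -15.26

-15.26


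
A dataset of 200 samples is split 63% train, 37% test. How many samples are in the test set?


Train samples = 200 * 63% = 126
Test samples = 200 - 126
= 74

74


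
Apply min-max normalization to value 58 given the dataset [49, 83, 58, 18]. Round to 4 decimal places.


Min = 18, Max = 83
Range = 83 - 18 = 65
Scaled = (x - min) / (max - min)
= (58 - 18) / 65
= 40 / 65
= 0.6154

0.6154


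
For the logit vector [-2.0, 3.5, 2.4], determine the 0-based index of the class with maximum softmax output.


Softmax is a monotonic transformation, so it preserves the argmax.
We need to find the index of the maximum logit.
Index 0: -2.0
Index 1: 3.5
Index 2: 2.4
Maximum logit = 3.5 at index 1

1


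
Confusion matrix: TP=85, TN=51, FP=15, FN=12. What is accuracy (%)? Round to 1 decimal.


Accuracy = (TP + TN) / (TP + TN + FP + FN) * 100
= (85 + 51) / (85 + 51 + 15 + 12)
= 136 / 163
= 0.8344
= 83.4%

83.4


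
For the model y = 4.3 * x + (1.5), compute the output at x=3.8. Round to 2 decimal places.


y = 4.3 * 3.8 + (1.5)
= 16.34 + (1.5)
= 17.84

17.84


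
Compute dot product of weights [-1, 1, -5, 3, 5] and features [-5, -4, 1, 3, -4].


Element-wise products:
-1 * -5 = 5
1 * -4 = -4
-5 * 1 = -5
3 * 3 = 9
5 * -4 = -20
Sum = 5 + -4 + -5 + 9 + -20
= -15

-15


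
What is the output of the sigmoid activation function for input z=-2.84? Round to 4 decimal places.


sigmoid(z) = 1 / (1 + exp(-z))
exp(-(-2.84)) = exp(2.84) = 17.1158
1 + 17.1158 = 18.1158
1 / 18.1158 = 0.0552

0.0552


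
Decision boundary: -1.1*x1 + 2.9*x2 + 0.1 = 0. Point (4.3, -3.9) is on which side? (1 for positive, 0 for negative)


Compute -1.1 * 4.3 + 2.9 * -3.9 + 0.1
= -4.73 + -11.31 + 0.1
= -15.94
Since -15.94 < 0, the point is on the negative side.

0


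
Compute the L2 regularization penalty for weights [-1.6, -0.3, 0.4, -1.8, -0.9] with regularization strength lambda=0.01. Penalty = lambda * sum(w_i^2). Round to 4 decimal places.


Squaring each weight:
(-1.6)^2 = 2.56
(-0.3)^2 = 0.09
0.4^2 = 0.16
(-1.8)^2 = 3.24
(-0.9)^2 = 0.81
Sum of squares = 6.86
Penalty = 0.01 * 6.86 = 0.0686

0.0686


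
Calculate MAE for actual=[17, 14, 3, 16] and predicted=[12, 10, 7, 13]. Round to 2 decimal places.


Absolute errors: [5, 4, 4, 3]
Sum of absolute errors = 16
MAE = 16 / 4 = 4.00

4.00


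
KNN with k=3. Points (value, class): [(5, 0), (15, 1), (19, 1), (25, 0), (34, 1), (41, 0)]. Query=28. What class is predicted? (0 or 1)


Distances from query 28:
Point 25 (class 0): distance = 3
Point 34 (class 1): distance = 6
Point 19 (class 1): distance = 9
K=3 nearest neighbors: classes = [0, 1, 1]
Votes for class 1: 2 / 3
Majority vote => class 1

1


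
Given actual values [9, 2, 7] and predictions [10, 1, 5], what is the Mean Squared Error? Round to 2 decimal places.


Differences: [-1, 1, 2]
Squared errors: [1, 1, 4]
Sum of squared errors = 6
MSE = 6 / 3 = 2.00

2.00


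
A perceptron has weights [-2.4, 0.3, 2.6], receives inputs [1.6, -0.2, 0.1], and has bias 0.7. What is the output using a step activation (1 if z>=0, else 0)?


z = w . x + b
= -2.4*1.6 + 0.3*-0.2 + 2.6*0.1 + 0.7
= -3.84 + -0.06 + 0.26 + 0.7
= -3.64 + 0.7
= -2.94
Since z = -2.94 < 0, output = 0

0


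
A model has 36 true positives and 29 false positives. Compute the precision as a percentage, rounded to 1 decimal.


Precision = TP / (TP + FP) * 100
= 36 / (36 + 29)
= 36 / 65
= 0.5538
= 55.4%

55.4


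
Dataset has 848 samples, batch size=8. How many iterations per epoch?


Iterations per epoch = dataset_size / batch_size
= 848 / 8
= 106

106


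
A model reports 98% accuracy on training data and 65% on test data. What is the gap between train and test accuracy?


Gap = train_accuracy - test_accuracy
= 98 - 65
= 33%
This large gap strongly indicates overfitting.

33


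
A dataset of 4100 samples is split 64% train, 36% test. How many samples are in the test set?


Train samples = 4100 * 64% = 2624
Test samples = 4100 - 2624
= 1476

1476


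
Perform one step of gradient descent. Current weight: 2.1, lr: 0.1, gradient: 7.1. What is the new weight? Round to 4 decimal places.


w_new = w_old - lr * gradient
= 2.1 - 0.1 * 7.1
= 2.1 - (0.71)
= 1.3900

1.3900


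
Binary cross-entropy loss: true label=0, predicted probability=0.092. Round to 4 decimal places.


For y=0: Loss = -log(1-p)
= -log(1 - 0.092)
= -log(0.908)
= -(-0.0965)
= 0.0965

0.0965


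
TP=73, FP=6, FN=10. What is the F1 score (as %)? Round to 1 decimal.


Precision = TP / (TP + FP) = 73 / 79 = 0.9241
Recall = TP / (TP + FN) = 73 / 83 = 0.8795
F1 = 2 * P * R / (P + R)
= 2 * 0.9241 * 0.8795 / (0.9241 + 0.8795)
= 1.6254 / 1.8036
= 0.9012
As percentage: 90.1%

90.1


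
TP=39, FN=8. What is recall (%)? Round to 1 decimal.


Recall = TP / (TP + FN) * 100
= 39 / (39 + 8)
= 39 / 47
= 0.8298
= 83.0%

83.0


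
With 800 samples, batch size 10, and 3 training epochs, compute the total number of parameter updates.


Iterations per epoch = 800 / 10 = 80
Total updates = iterations_per_epoch * epochs
= 80 * 3
= 240

240
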